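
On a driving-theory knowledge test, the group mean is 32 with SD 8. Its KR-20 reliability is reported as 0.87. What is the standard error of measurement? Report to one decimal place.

2.9

SEM = SD · √(1 − ρ) = 8 × √0.13 = 8 × 0.3606 = 2.884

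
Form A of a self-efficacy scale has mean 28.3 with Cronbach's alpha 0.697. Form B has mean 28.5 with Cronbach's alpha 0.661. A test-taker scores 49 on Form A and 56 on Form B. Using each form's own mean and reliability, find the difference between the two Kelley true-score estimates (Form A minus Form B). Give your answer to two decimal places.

-3.95

T̂_A = 0.697(49) + 0.303(28.3) = 42.7279
T̂_B = 0.661(56) + 0.339(28.5) = 46.6775
T̂_A − T̂_B = -3.9496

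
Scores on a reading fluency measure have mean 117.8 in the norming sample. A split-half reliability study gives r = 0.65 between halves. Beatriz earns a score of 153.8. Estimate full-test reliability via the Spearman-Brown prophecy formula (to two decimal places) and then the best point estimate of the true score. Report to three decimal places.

146.240

Spearman-Brown: ρ = 2r/(1 + r) = 2(0.65)/(1 + 0.65) = 1.300/1.65 = 0.7879 → 0.79
T̂ = 0.79(153.8) + 0.21(117.8) = 121.502 + 24.738 = 146.2400 → 146.240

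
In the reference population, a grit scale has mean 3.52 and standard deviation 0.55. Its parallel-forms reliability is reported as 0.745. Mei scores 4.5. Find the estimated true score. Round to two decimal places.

Regress the observed score toward the mean by the unreliability: T̂ = 0.745·4.5 + 0.255·3.52 = 3.3525 + 0.89760 = 4.250.

4.25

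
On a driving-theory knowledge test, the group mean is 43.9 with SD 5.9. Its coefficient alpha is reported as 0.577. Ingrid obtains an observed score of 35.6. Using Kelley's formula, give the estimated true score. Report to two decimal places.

Kelley's formula gives T̂ = 0.577·35.6 + 0.423·43.9 = 20.5412 + 18.5697 = 39.111.

39.11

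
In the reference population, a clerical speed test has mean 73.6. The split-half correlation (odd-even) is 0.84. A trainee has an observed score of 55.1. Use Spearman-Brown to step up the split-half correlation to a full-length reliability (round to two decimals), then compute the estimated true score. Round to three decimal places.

56.765

Spearman-Brown: ρ = 2r/(1 + r) = 2(0.84)/(1 + 0.84) = 1.680/1.84 = 0.9130 → 0.91
T̂ = ρX + (1 − ρ)μ
  = 0.91 × 55.1 + 0.09 × 73.6
  = 50.141 + 6.624
  = 56.7650
  ≈ 56.765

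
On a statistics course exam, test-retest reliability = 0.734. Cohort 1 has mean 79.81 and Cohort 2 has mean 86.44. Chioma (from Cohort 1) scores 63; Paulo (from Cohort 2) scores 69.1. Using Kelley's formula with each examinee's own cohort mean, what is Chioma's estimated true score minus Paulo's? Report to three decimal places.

-6.241

T̂_Chioma = 0.734(63) + 0.266(79.81) = 67.47146
T̂_Paulo = 0.734(69.1) + 0.266(86.44) = 73.71244
Difference = 67.47146 − 73.71244 = -6.24098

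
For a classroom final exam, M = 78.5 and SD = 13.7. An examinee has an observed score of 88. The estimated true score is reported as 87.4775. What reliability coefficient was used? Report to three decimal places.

T̂ = ρX + (1 − ρ)μ  ⇒  T̂ − μ = ρ(X − μ)
ρ = (T̂ − μ)/(X − μ) = (87.4775 − 78.5) / (88 − 78.5) = 8.9775 / 9.5 = 0.94500

0.945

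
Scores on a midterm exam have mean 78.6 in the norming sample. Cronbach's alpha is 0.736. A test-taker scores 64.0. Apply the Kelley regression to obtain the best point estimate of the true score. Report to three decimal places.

67.854

T̂ = 0.736(64.0) + 0.264(78.6) = 47.1040 + 20.7504 = 67.8544 → 67.854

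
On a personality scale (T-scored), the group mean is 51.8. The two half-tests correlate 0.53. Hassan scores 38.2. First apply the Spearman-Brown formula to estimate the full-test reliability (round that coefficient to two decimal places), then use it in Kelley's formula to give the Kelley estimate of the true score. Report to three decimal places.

42.416

Spearman-Brown: ρ = 2r/(1 + r) = 2(0.53)/(1 + 0.53) = 1.060/1.53 = 0.6928 → 0.69
Regress the observed score toward the mean by the unreliability: T̂ = 0.69·38.2 + 0.31·51.8 = 26.358 + 16.058 = 42.4160.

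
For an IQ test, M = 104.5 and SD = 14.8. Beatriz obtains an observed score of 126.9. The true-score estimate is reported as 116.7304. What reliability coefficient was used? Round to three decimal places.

T̂ = ρX + (1 − ρ)μ  ⇒  T̂ − μ = ρ(X − μ)
ρ = (T̂ − μ)/(X − μ) = (116.7304 − 104.5) / (126.9 − 104.5) = 12.2304 / 22.4 = 0.54600

0.546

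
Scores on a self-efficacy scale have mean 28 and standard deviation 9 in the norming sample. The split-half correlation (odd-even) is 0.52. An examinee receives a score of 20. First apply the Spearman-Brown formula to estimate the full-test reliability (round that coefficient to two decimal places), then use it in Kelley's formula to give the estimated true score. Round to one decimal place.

Spearman-Brown: ρ = 2r/(1 + r) = 2(0.52)/(1 + 0.52) = 1.040/1.52 = 0.6842 → 0.68
T̂ = 0.68(20) + 0.32(28) = 13.60 + 8.96 = 22.56 → 22.6

22.6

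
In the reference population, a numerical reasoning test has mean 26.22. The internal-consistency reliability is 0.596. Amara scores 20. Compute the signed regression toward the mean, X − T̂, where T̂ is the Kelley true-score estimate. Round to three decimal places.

T̂ = ρX + (1 − ρ)μ
  = 0.596 × 20 + 0.404 × 26.22
  = 11.920 + 10.59288
  = 22.51288
  ≈ 22.5129
X − T̂ = 20 − 22.5129 = -2.5129 → -2.513

-2.513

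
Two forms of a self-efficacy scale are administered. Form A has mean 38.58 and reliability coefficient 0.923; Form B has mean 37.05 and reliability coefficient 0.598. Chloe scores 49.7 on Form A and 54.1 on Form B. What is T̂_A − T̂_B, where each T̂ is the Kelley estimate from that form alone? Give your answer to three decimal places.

T̂_A = 0.923(49.7) + 0.077(38.58) = 48.84376
T̂_B = 0.598(54.1) + 0.402(37.05) = 47.24590
T̂_A − T̂_B = 1.59786

1.598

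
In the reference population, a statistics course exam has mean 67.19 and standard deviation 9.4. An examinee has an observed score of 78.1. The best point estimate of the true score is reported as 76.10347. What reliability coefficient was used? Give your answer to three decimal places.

0.817

T̂ = ρX + (1 − ρ)μ  ⇒  T̂ − μ = ρ(X − μ)
ρ = (T̂ − μ)/(X − μ) = (76.10347 − 67.19) / (78.1 − 67.19) = 8.91347 / 10.91 = 0.81700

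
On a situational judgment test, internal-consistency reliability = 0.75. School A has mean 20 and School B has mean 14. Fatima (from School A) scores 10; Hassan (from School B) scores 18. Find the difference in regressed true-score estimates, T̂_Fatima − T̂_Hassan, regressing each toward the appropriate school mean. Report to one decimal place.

T̂_Fatima = 0.75(10) + 0.25(20) = 12.500
T̂_Hassan = 0.75(18) + 0.25(14) = 17.000
Difference = 12.500 − 17.000 = -4.500

-4.5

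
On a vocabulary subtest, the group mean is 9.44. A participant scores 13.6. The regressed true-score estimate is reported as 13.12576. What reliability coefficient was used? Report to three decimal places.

T̂ = ρX + (1 − ρ)μ  ⇒  T̂ − μ = ρ(X − μ)
ρ = (T̂ − μ)/(X − μ) = (13.12576 − 9.44) / (13.6 − 9.44) = 3.68576 / 4.16 = 0.88600

0.886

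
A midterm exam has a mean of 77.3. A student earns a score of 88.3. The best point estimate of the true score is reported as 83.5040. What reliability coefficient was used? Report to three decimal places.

T̂ = ρX + (1 − ρ)μ  ⇒  T̂ − μ = ρ(X − μ)
ρ = (T̂ − μ)/(X − μ) = (83.5040 − 77.3) / (88.3 − 77.3) = 6.2040 / 11.0 = 0.56400

0.564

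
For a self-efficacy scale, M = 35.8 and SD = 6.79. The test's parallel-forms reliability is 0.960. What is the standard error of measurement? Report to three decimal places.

SEM = SD · √(1 − ρ) = 6.79 × √0.040 = 6.79 × 0.2000 = 1.3580

1.358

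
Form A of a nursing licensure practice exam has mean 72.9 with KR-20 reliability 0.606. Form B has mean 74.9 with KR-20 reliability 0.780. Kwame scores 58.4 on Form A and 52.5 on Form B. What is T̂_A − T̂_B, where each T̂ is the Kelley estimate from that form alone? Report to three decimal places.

T̂_A = 0.606(58.4) + 0.394(72.9) = 64.11300
T̂_B = 0.780(52.5) + 0.220(74.9) = 57.42800
T̂_A − T̂_B = 6.68500

6.685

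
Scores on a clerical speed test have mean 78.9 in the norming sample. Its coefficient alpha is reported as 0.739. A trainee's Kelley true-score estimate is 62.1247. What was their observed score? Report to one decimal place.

56.2

T̂ = ρX + (1 − ρ)μ  ⇒  X = (T̂ − (1 − ρ)μ) / ρ
X = (62.1247 − 0.261 × 78.9) / 0.739 = (62.1247 − 20.5929) / 0.739 = 41.5318 / 0.739 = 56.200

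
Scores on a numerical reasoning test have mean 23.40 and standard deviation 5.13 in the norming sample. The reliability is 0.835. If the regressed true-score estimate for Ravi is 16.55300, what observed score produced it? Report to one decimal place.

15.2

T̂ = ρX + (1 − ρ)μ  ⇒  X = (T̂ − (1 − ρ)μ) / ρ
X = (16.55300 − 0.165 × 23.40) / 0.835 = (16.55300 − 3.86100) / 0.835 = 12.69200 / 0.835 = 15.200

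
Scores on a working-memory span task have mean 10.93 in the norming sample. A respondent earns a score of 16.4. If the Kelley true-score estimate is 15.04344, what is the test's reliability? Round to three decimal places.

T̂ = ρX + (1 − ρ)μ  ⇒  T̂ − μ = ρ(X − μ)
ρ = (T̂ − μ)/(X − μ) = (15.04344 − 10.93) / (16.4 − 10.93) = 4.11344 / 5.47 = 0.75200

0.752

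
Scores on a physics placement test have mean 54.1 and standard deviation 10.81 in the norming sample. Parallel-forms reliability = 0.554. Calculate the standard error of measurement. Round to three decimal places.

SEM = SD · √(1 − ρ) = 10.81 × √0.446 = 10.81 × 0.6678 = 7.2193

7.219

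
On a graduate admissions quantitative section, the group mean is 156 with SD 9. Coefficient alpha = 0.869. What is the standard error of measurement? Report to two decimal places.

3.26

SEM = SD · √(1 − ρ) = 9 × √0.131 = 9 × 0.3619 = 3.257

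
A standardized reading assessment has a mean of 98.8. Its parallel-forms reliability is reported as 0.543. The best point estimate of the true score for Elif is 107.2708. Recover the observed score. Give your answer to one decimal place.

114.4

T̂ = ρX + (1 − ρ)μ  ⇒  X = (T̂ − (1 − ρ)μ) / ρ
X = (107.2708 − 0.457 × 98.8) / 0.543 = (107.2708 − 45.1516) / 0.543 = 62.1192 / 0.543 = 114.400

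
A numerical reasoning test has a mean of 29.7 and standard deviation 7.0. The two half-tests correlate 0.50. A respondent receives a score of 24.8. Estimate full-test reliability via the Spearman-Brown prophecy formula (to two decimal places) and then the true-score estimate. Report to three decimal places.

Spearman-Brown: ρ = 2r/(1 + r) = 2(0.50)/(1 + 0.50) = 1.000/1.50 = 0.6667 → 0.67
T̂ = ρX + (1 − ρ)μ
  = 0.67 × 24.8 + 0.33 × 29.7
  = 16.616 + 9.801
  = 26.4170
  ≈ 26.417

26.417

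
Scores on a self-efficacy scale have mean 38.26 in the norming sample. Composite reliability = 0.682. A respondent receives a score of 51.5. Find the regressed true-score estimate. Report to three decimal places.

47.290

Kelley's formula gives T̂ = 0.682·51.5 + 0.318·38.26 = 35.1230 + 12.16668 = 47.2897.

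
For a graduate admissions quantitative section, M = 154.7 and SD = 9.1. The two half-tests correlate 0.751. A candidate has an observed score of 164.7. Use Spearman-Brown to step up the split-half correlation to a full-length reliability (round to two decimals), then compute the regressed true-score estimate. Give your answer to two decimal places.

Spearman-Brown: ρ = 2r/(1 + r) = 2(0.751)/(1 + 0.751) = 1.5020/1.751 = 0.8578 → 0.86
Weight the observed score by reliability and the mean by (1 − reliability): T̂ = 0.86·164.7 + 0.14·154.7 = 141.642 + 21.658 = 163.300.

163.30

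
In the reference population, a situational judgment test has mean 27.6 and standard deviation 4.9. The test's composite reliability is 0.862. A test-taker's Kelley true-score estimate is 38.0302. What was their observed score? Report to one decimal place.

39.7

T̂ = ρX + (1 − ρ)μ  ⇒  X = (T̂ − (1 − ρ)μ) / ρ
X = (38.0302 − 0.138 × 27.6) / 0.862 = (38.0302 − 3.8088) / 0.862 = 34.2214 / 0.862 = 39.700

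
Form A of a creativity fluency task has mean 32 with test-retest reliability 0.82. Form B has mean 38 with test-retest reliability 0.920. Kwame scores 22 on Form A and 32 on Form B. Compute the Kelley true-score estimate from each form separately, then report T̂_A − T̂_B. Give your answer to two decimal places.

T̂_A = 0.82(22) + 0.18(32) = 23.8000
T̂_B = 0.920(32) + 0.080(38) = 32.4800
T̂_A − T̂_B = -8.6800

-8.68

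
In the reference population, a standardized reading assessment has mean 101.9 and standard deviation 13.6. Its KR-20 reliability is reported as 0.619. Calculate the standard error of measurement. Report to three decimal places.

8.395

SEM = SD · √(1 − ρ) = 13.6 × √0.381 = 13.6 × 0.6173 = 8.3946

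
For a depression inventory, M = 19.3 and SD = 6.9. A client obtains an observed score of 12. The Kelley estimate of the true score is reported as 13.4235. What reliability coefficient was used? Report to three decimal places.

T̂ = ρX + (1 − ρ)μ  ⇒  T̂ − μ = ρ(X − μ)
ρ = (T̂ − μ)/(X − μ) = (13.4235 − 19.3) / (12 − 19.3) = -5.8765 / -7.3 = 0.80500

0.805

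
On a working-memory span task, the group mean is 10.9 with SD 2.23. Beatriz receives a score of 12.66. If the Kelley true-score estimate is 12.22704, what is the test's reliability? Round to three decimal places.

0.754

T̂ = ρX + (1 − ρ)μ  ⇒  T̂ − μ = ρ(X − μ)
ρ = (T̂ − μ)/(X − μ) = (12.22704 − 10.9) / (12.66 − 10.9) = 1.32704 / 1.76 = 0.75400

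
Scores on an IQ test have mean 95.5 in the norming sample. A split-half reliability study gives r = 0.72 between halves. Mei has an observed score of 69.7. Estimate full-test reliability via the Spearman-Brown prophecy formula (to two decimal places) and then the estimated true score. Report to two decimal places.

73.83

Spearman-Brown: ρ = 2r/(1 + r) = 2(0.72)/(1 + 0.72) = 1.440/1.72 = 0.8372 → 0.84
Weight the observed score by reliability and the mean by (1 − reliability): T̂ = 0.84·69.7 + 0.16·95.5 = 58.548 + 15.280 = 73.828.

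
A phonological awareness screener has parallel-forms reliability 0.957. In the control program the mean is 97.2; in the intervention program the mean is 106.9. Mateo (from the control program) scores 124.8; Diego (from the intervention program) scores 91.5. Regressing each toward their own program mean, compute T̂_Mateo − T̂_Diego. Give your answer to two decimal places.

T̂_Mateo = 0.957(124.8) + 0.043(97.2) = 123.6132
T̂_Diego = 0.957(91.5) + 0.043(106.9) = 92.1622
Difference = 123.6132 − 92.1622 = 31.4510

31.45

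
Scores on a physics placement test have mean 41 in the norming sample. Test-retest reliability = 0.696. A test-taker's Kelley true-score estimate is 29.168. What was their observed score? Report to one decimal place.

T̂ = ρX + (1 − ρ)μ  ⇒  X = (T̂ − (1 − ρ)μ) / ρ
X = (29.168 − 0.304 × 41) / 0.696 = (29.168 − 12.464) / 0.696 = 16.704 / 0.696 = 24.000

24.0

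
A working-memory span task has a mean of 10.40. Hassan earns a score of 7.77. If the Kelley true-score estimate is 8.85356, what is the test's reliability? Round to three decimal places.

0.588

T̂ = ρX + (1 − ρ)μ  ⇒  T̂ − μ = ρ(X − μ)
ρ = (T̂ − μ)/(X − μ) = (8.85356 − 10.40) / (7.77 − 10.40) = -1.54644 / -2.63 = 0.58800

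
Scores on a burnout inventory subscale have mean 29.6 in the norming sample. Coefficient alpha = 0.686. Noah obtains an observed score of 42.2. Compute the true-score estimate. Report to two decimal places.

T̂ = 0.686(42.2) + 0.314(29.6) = 28.9492 + 9.2944 = 38.244 → 38.24

38.24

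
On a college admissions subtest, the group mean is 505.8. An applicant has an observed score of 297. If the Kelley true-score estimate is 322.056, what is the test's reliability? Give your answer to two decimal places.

0.88

T̂ = ρX + (1 − ρ)μ  ⇒  T̂ − μ = ρ(X − μ)
ρ = (T̂ − μ)/(X − μ) = (322.056 − 505.8) / (297 − 505.8) = -183.744 / -208.8 = 0.8800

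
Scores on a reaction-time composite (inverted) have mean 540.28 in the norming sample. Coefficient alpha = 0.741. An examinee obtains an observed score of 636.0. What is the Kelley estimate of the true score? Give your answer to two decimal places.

T̂ = 0.741(636.0) + 0.259(540.28) = 471.2760 + 139.93252 = 611.209 → 611.21

611.21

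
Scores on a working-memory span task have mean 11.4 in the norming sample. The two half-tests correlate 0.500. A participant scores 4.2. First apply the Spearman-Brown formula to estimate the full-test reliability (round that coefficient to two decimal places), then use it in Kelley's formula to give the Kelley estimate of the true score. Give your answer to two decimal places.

6.58

Spearman-Brown: ρ = 2r/(1 + r) = 2(0.500)/(1 + 0.500) = 1.0000/1.500 = 0.6667 → 0.67
T̂ = 0.67(4.2) + 0.33(11.4) = 2.814 + 3.762 = 6.576 → 6.58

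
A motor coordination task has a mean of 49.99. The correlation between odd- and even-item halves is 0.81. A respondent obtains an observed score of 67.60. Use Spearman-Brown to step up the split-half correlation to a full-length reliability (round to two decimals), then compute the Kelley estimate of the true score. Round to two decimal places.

65.84

Spearman-Brown: ρ = 2r/(1 + r) = 2(0.81)/(1 + 0.81) = 1.620/1.81 = 0.8950 → 0.90
T̂ = 0.90(67.60) + 0.10(49.99) = 60.8400 + 4.9990 = 65.839 → 65.84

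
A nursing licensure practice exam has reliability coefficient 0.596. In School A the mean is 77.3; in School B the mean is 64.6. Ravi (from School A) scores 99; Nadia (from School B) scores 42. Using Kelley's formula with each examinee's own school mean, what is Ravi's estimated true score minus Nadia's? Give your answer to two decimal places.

39.10

T̂_Ravi = 0.596(99) + 0.404(77.3) = 90.2332
T̂_Nadia = 0.596(42) + 0.404(64.6) = 51.1304
Difference = 90.2332 − 51.1304 = 39.1028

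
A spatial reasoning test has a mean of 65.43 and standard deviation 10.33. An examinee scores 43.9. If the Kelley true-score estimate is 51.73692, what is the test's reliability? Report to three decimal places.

0.636

T̂ = ρX + (1 − ρ)μ  ⇒  T̂ − μ = ρ(X − μ)
ρ = (T̂ − μ)/(X − μ) = (51.73692 − 65.43) / (43.9 − 65.43) = -13.69308 / -21.53 = 0.63600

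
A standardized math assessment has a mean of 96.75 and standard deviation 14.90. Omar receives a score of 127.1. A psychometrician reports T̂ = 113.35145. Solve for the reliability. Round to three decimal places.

0.547

T̂ = ρX + (1 − ρ)μ  ⇒  T̂ − μ = ρ(X − μ)
ρ = (T̂ − μ)/(X − μ) = (113.35145 − 96.75) / (127.1 − 96.75) = 16.60145 / 30.35 = 0.54700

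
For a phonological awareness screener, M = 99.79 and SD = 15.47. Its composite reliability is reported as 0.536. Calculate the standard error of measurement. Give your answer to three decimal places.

SEM = SD · √(1 − ρ) = 15.47 × √0.464 = 15.47 × 0.6812 = 10.5378

10.538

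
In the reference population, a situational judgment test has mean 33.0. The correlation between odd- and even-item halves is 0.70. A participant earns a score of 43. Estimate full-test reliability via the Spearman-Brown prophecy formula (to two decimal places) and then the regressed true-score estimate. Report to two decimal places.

41.20

Spearman-Brown: ρ = 2r/(1 + r) = 2(0.70)/(1 + 0.70) = 1.400/1.70 = 0.8235 → 0.82
Regress the observed score toward the mean by the unreliability: T̂ = 0.82·43 + 0.18·33.0 = 35.26 + 5.940 = 41.200.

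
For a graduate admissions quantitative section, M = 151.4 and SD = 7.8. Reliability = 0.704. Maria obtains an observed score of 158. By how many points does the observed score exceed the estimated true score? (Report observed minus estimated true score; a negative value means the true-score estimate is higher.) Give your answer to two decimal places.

T̂ = 0.704(158) + 0.296(151.4) = 111.232 + 44.8144 = 156.0464 → 156.046
X − T̂ = 158 − 156.046 = 1.954 → 1.95

1.95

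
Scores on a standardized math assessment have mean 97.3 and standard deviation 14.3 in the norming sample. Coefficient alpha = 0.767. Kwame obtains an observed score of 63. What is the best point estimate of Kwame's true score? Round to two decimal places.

70.99

Kelley's formula gives T̂ = 0.767·63 + 0.233·97.3 = 48.321 + 22.6709 = 70.992.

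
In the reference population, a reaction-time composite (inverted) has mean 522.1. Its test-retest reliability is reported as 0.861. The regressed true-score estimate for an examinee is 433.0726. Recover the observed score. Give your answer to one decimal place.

T̂ = ρX + (1 − ρ)μ  ⇒  X = (T̂ − (1 − ρ)μ) / ρ
X = (433.0726 − 0.139 × 522.1) / 0.861 = (433.0726 − 72.5719) / 0.861 = 360.5007 / 0.861 = 418.700

418.7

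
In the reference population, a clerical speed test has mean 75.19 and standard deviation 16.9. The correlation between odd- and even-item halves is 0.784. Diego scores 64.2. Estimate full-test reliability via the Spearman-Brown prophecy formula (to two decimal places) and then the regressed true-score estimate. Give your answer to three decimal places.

65.519

Spearman-Brown: ρ = 2r/(1 + r) = 2(0.784)/(1 + 0.784) = 1.5680/1.784 = 0.8789 → 0.88
T̂ = 0.88(64.2) + 0.12(75.19) = 56.496 + 9.0228 = 65.5188 → 65.519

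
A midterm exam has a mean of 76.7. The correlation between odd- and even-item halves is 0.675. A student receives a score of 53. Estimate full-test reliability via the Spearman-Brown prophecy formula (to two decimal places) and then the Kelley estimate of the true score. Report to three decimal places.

Spearman-Brown: ρ = 2r/(1 + r) = 2(0.675)/(1 + 0.675) = 1.3500/1.675 = 0.8060 → 0.81
T̂ = 0.81(53) + 0.19(76.7) = 42.93 + 14.573 = 57.5030 → 57.503

57.503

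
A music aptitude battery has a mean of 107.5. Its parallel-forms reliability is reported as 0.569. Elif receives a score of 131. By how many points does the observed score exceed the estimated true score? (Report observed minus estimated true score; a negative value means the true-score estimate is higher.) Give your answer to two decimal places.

Kelley's formula gives T̂ = 0.569·131 + 0.431·107.5 = 74.539 + 46.3325 = 120.8715.
X − T̂ = 131 − 120.871 = 10.129 → 10.13

10.13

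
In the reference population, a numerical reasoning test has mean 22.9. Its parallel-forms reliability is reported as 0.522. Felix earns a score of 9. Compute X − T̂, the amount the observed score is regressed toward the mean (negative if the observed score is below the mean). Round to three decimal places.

-6.644

T̂ = ρX + (1 − ρ)μ
  = 0.522 × 9 + 0.478 × 22.9
  = 4.698 + 10.9462
  = 15.64420
  ≈ 15.6442
X − T̂ = 9 − 15.6442 = -6.6442 → -6.644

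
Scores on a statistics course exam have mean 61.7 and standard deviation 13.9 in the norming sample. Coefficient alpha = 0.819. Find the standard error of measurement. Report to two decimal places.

SEM = SD · √(1 − ρ) = 13.9 × √0.181 = 13.9 × 0.4254 = 5.914

5.91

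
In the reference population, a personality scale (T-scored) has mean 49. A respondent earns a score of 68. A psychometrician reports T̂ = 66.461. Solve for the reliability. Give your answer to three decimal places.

T̂ = ρX + (1 − ρ)μ  ⇒  T̂ − μ = ρ(X − μ)
ρ = (T̂ − μ)/(X − μ) = (66.461 − 49) / (68 − 49) = 17.461 / 19.0 = 0.91900

0.919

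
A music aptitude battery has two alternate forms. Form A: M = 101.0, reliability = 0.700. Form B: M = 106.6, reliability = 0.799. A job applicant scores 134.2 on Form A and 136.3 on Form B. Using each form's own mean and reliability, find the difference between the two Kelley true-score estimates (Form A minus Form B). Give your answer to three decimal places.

-6.090

T̂_A = 0.700(134.2) + 0.300(101.0) = 124.24000
T̂_B = 0.799(136.3) + 0.201(106.6) = 130.33030
T̂_A − T̂_B = -6.09030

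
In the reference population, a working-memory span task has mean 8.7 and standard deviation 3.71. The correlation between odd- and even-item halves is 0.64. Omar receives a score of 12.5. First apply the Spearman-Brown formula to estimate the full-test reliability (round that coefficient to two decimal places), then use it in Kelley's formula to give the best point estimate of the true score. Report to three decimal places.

Spearman-Brown: ρ = 2r/(1 + r) = 2(0.64)/(1 + 0.64) = 1.280/1.64 = 0.7805 → 0.78
Regress the observed score toward the mean by the unreliability: T̂ = 0.78·12.5 + 0.22·8.7 = 9.750 + 1.914 = 11.6640.

11.664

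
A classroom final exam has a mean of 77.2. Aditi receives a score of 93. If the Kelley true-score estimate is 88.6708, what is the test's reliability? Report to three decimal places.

0.726

T̂ = ρX + (1 − ρ)μ  ⇒  T̂ − μ = ρ(X − μ)
ρ = (T̂ − μ)/(X − μ) = (88.6708 − 77.2) / (93 − 77.2) = 11.4708 / 15.8 = 0.72600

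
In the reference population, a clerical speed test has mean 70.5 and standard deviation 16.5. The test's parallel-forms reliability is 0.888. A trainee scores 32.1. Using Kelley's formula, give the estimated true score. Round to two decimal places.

36.40

T̂ = ρX + (1 − ρ)μ
  = 0.888 × 32.1 + 0.112 × 70.5
  = 28.5048 + 7.8960
  = 36.401
  ≈ 36.40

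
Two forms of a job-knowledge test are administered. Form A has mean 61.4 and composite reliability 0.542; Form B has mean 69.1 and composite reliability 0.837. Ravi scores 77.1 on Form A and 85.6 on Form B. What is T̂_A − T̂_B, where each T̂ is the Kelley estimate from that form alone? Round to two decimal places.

-13.00

T̂_A = 0.542(77.1) + 0.458(61.4) = 69.9094
T̂_B = 0.837(85.6) + 0.163(69.1) = 82.9105
T̂_A − T̂_B = -13.0011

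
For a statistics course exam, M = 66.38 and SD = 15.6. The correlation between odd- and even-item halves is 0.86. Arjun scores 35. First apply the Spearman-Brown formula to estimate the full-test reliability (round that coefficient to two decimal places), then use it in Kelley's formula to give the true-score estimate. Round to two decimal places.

37.51

Spearman-Brown: ρ = 2r/(1 + r) = 2(0.86)/(1 + 0.86) = 1.720/1.86 = 0.9247 → 0.92
T̂ = 0.92(35) + 0.08(66.38) = 32.20 + 5.3104 = 37.510 → 37.51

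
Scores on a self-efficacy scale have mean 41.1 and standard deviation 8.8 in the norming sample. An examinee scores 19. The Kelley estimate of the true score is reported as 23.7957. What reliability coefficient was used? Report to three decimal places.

0.783

T̂ = ρX + (1 − ρ)μ  ⇒  T̂ − μ = ρ(X − μ)
ρ = (T̂ − μ)/(X − μ) = (23.7957 − 41.1) / (19 − 41.1) = -17.3043 / -22.1 = 0.78300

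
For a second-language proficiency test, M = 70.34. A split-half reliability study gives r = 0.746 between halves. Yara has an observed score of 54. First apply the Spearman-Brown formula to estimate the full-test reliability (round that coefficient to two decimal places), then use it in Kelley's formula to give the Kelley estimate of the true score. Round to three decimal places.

56.451

Spearman-Brown: ρ = 2r/(1 + r) = 2(0.746)/(1 + 0.746) = 1.4920/1.746 = 0.8545 → 0.85
T̂ = 0.85(54) + 0.15(70.34) = 45.90 + 10.5510 = 56.4510 → 56.451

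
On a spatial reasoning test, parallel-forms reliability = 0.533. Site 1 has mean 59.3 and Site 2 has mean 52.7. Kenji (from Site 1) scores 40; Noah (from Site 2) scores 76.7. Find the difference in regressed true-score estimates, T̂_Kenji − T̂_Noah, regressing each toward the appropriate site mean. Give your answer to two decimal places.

-16.48

T̂_Kenji = 0.533(40) + 0.467(59.3) = 49.0131
T̂_Noah = 0.533(76.7) + 0.467(52.7) = 65.4920
Difference = 49.0131 − 65.4920 = -16.4789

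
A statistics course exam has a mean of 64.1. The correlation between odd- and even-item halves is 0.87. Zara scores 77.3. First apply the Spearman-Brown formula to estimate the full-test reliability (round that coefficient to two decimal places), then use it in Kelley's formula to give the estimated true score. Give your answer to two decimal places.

76.38

Spearman-Brown: ρ = 2r/(1 + r) = 2(0.87)/(1 + 0.87) = 1.740/1.87 = 0.9305 → 0.93
T̂ = 0.93(77.3) + 0.07(64.1) = 71.889 + 4.487 = 76.376 → 76.38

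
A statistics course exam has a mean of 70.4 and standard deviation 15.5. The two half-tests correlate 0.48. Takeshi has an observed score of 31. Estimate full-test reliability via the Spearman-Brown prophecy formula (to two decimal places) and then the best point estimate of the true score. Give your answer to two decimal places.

44.79

Spearman-Brown: ρ = 2r/(1 + r) = 2(0.48)/(1 + 0.48) = 0.960/1.48 = 0.6486 → 0.65
T̂ = 0.65(31) + 0.35(70.4) = 20.15 + 24.640 = 44.790 → 44.79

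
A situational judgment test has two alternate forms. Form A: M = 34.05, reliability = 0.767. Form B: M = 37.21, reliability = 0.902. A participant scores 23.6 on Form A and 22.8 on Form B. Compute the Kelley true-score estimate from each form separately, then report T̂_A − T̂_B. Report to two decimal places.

T̂_A = 0.767(23.6) + 0.233(34.05) = 26.0349
T̂_B = 0.902(22.8) + 0.098(37.21) = 24.2122
T̂_A − T̂_B = 1.8227

1.82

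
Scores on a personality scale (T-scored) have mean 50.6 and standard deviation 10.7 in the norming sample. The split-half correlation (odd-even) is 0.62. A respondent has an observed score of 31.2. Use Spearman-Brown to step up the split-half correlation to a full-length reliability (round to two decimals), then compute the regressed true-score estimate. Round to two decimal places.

Spearman-Brown: ρ = 2r/(1 + r) = 2(0.62)/(1 + 0.62) = 1.240/1.62 = 0.7654 → 0.77
Regress the observed score toward the mean by the unreliability: T̂ = 0.77·31.2 + 0.23·50.6 = 24.024 + 11.638 = 35.662.

35.66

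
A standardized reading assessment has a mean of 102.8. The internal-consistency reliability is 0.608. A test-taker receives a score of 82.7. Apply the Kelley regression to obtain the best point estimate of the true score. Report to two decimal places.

90.58

T̂ = 0.608(82.7) + 0.392(102.8) = 50.2816 + 40.2976 = 90.579 → 90.58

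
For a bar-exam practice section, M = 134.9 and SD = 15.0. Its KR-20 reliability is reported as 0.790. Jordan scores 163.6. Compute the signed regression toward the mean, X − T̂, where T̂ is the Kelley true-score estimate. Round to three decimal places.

6.027

T̂ = ρX + (1 − ρ)μ
  = 0.790 × 163.6 + 0.210 × 134.9
  = 129.2440 + 28.3290
  = 157.57300
  ≈ 157.5730
X − T̂ = 163.6 − 157.5730 = 6.0270 → 6.027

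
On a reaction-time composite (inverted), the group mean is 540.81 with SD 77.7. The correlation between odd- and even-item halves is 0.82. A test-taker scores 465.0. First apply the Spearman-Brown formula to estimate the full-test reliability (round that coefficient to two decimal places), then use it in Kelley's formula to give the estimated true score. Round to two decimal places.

472.58

Spearman-Brown: ρ = 2r/(1 + r) = 2(0.82)/(1 + 0.82) = 1.640/1.82 = 0.9011 → 0.90
T̂ = ρX + (1 − ρ)μ
  = 0.90 × 465.0 + 0.10 × 540.81
  = 418.500 + 54.0810
  = 472.581
  ≈ 472.58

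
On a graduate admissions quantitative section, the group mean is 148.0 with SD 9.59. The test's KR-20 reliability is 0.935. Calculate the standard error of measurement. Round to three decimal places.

SEM = SD · √(1 − ρ) = 9.59 × √0.065 = 9.59 × 0.2550 = 2.4450

2.445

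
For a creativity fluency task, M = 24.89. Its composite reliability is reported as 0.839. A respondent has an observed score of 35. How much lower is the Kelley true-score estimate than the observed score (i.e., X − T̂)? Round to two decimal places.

T̂ = ρX + (1 − ρ)μ
  = 0.839 × 35 + 0.161 × 24.89
  = 29.365 + 4.00729
  = 33.3723
  ≈ 33.372
X − T̂ = 35 − 33.372 = 1.628 → 1.63

1.63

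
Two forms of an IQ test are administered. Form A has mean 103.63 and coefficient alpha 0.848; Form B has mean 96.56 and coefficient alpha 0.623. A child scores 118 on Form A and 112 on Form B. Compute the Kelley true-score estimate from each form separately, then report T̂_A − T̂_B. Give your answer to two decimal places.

9.64

T̂_A = 0.848(118) + 0.152(103.63) = 115.8158
T̂_B = 0.623(112) + 0.377(96.56) = 106.1791
T̂_A − T̂_B = 9.6366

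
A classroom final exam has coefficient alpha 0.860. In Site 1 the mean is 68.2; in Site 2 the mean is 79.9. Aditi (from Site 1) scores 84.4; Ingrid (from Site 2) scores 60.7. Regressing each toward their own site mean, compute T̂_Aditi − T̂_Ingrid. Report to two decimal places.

T̂_Aditi = 0.860(84.4) + 0.140(68.2) = 82.1320
T̂_Ingrid = 0.860(60.7) + 0.140(79.9) = 63.3880
Difference = 82.1320 − 63.3880 = 18.7440

18.74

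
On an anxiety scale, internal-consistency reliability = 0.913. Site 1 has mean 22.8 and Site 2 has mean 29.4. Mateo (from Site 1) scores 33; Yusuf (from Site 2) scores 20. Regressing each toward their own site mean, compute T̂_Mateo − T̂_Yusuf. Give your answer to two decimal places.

T̂_Mateo = 0.913(33) + 0.087(22.8) = 32.1126
T̂_Yusuf = 0.913(20) + 0.087(29.4) = 20.8178
Difference = 32.1126 − 20.8178 = 11.2948

11.29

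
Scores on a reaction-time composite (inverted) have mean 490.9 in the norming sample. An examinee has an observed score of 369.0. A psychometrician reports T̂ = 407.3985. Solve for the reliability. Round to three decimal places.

T̂ = ρX + (1 − ρ)μ  ⇒  T̂ − μ = ρ(X − μ)
ρ = (T̂ − μ)/(X − μ) = (407.3985 − 490.9) / (369.0 − 490.9) = -83.5015 / -121.9 = 0.68500

0.685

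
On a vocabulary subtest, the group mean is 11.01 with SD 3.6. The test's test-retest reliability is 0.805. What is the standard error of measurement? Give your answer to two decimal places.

SEM = SD · √(1 − ρ) = 3.6 × √0.195 = 3.6 × 0.4416 = 1.590

1.59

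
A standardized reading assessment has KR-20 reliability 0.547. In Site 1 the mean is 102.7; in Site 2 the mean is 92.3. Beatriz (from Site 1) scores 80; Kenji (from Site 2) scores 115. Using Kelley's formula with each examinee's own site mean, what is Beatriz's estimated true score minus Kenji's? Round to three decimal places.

-14.434

T̂_Beatriz = 0.547(80) + 0.453(102.7) = 90.28310
T̂_Kenji = 0.547(115) + 0.453(92.3) = 104.71690
Difference = 90.28310 − 104.71690 = -14.43380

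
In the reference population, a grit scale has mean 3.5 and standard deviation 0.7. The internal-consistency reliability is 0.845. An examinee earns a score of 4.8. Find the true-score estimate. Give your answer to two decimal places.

T̂ = 0.845(4.8) + 0.155(3.5) = 4.0560 + 0.5425 = 4.598 → 4.60

4.60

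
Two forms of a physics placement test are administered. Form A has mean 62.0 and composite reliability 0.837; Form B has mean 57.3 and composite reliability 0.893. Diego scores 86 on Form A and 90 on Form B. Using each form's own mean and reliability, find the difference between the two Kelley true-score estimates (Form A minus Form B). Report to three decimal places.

-4.413

T̂_A = 0.837(86) + 0.163(62.0) = 82.08800
T̂_B = 0.893(90) + 0.107(57.3) = 86.50110
T̂_A − T̂_B = -4.41310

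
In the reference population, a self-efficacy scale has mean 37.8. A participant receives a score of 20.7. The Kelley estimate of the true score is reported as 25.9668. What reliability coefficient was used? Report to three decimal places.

0.692

T̂ = ρX + (1 − ρ)μ  ⇒  T̂ − μ = ρ(X − μ)
ρ = (T̂ − μ)/(X − μ) = (25.9668 − 37.8) / (20.7 − 37.8) = -11.8332 / -17.1 = 0.69200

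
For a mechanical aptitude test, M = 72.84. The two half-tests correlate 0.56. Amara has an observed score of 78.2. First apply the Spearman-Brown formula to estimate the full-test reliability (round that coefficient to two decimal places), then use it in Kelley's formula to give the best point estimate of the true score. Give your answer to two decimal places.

Spearman-Brown: ρ = 2r/(1 + r) = 2(0.56)/(1 + 0.56) = 1.120/1.56 = 0.7179 → 0.72
T̂ = ρX + (1 − ρ)μ
  = 0.72 × 78.2 + 0.28 × 72.84
  = 56.304 + 20.3952
  = 76.699
  ≈ 76.70

76.70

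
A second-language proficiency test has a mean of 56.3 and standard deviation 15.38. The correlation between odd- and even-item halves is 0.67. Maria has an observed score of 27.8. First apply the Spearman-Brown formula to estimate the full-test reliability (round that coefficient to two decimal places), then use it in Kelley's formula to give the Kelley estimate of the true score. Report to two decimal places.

33.50

Spearman-Brown: ρ = 2r/(1 + r) = 2(0.67)/(1 + 0.67) = 1.340/1.67 = 0.8024 → 0.80
T̂ = ρX + (1 − ρ)μ
  = 0.80 × 27.8 + 0.20 × 56.3
  = 22.240 + 11.260
  = 33.500
  ≈ 33.50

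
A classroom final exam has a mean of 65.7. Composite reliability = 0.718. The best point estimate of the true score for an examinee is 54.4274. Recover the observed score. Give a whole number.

T̂ = ρX + (1 − ρ)μ  ⇒  X = (T̂ − (1 − ρ)μ) / ρ
X = (54.4274 − 0.282 × 65.7) / 0.718 = (54.4274 − 18.5274) / 0.718 = 35.9000 / 0.718 = 50.00

50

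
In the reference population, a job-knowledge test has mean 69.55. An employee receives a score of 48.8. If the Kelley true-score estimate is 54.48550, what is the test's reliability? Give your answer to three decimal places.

T̂ = ρX + (1 − ρ)μ  ⇒  T̂ − μ = ρ(X − μ)
ρ = (T̂ − μ)/(X − μ) = (54.48550 − 69.55) / (48.8 − 69.55) = -15.06450 / -20.75 = 0.72600

0.726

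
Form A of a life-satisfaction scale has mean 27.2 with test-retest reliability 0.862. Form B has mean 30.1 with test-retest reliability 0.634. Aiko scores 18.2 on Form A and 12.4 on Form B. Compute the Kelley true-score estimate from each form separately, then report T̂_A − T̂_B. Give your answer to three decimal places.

0.564

T̂_A = 0.862(18.2) + 0.138(27.2) = 19.44200
T̂_B = 0.634(12.4) + 0.366(30.1) = 18.87820
T̂_A − T̂_B = 0.56380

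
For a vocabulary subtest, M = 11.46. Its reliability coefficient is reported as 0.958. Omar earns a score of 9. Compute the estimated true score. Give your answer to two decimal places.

T̂ = ρX + (1 − ρ)μ
  = 0.958 × 9 + 0.042 × 11.46
  = 8.622 + 0.48132
  = 9.103
  ≈ 9.10

9.10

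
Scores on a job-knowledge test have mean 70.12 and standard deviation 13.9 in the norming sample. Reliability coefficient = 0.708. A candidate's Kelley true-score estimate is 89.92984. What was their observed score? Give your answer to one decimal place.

T̂ = ρX + (1 − ρ)μ  ⇒  X = (T̂ − (1 − ρ)μ) / ρ
X = (89.92984 − 0.292 × 70.12) / 0.708 = (89.92984 − 20.47504) / 0.708 = 69.45480 / 0.708 = 98.100

98.1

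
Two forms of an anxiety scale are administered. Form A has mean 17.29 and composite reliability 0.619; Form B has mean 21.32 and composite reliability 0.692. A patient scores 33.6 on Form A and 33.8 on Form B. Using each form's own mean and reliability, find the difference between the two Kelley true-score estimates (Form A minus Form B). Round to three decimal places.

-2.570

T̂_A = 0.619(33.6) + 0.381(17.29) = 27.38589
T̂_B = 0.692(33.8) + 0.308(21.32) = 29.95616
T̂_A − T̂_B = -2.57027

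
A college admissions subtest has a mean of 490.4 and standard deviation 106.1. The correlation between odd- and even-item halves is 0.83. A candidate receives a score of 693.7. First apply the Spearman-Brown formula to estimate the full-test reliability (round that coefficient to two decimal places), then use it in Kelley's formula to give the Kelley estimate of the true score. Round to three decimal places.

Spearman-Brown: ρ = 2r/(1 + r) = 2(0.83)/(1 + 0.83) = 1.660/1.83 = 0.9071 → 0.91
T̂ = ρX + (1 − ρ)μ
  = 0.91 × 693.7 + 0.09 × 490.4
  = 631.267 + 44.136
  = 675.4030
  ≈ 675.403

675.403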